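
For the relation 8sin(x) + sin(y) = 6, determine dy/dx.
Differentiate the relation implicitly: treat y = y(x) and apply the chain rule, so every y-derivative picks up a y' = dy/dx factor.

With everything moved to the left-hand side, differentiate term by term:
  d/dx[8sin(x)] = 8cos(x)
  d/dx[sin(y)] = y'·cos(y)
  d/dx[-6] = 0

Separating the contributions that come from x directly and those that come through y:
  without y':      8cos(x)
  multiplying y':  cos(y)

so (8cos(x)) + (cos(y))·y' = 0, and therefore
  dy/dx = -(8cos(x))/(cos(y)) = -8cos(x)/cos(y)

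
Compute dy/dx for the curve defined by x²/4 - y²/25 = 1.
Apply d/dx to both sides, remembering that y depends on x. Each occurrence of y therefore brings in a y' = dy/dx via the chain rule.

With F(x, y) equal to the left-hand side minus the right, differentiate F term by term:
  d/dx[x^2/4] = x/2
  d/dx[-y^2/25] = -2y·y'/25
  d/dx[-1] = 0
Adding these up, d/dx[F] = 0 becomes
  (x/2) + (-2y/25)·y' = 0,
so isolating y',
  dy/dx = -(x/2)/(-2y/25) = 25x/(4y)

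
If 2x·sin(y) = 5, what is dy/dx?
Differentiate the relation implicitly: treat y = y(x) and apply the chain rule, so every y-derivative picks up a y' = dy/dx factor.

With everything moved to the left-hand side, differentiate term by term:
  d/dx[2x·sin(y)] = 2x·y'·cos(y) + 2sin(y)
  d/dx[-5] = 0

Separating the contributions that come from x directly and those that come through y:
  without y':      2sin(y)
  multiplying y':  2x·cos(y)

so (2sin(y)) + (2x·cos(y))·y' = 0, and therefore
  dy/dx = -(2sin(y))/(2x·cos(y)) = -tan(y)/x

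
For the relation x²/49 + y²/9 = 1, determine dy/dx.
Apply d/dx to both sides, remembering that y depends on x. Each occurrence of y therefore brings in a y' = dy/dx via the chain rule.

With F(x, y) equal to the left-hand side minus the right, differentiate F term by term:
  d/dx[x^2/49] = 2x/49
  d/dx[y^2/9] = 2y·y'/9
  d/dx[-1] = 0
Adding these up, d/dx[F] = 0 becomes
  (2x/49) + (2y/9)·y' = 0,
so isolating y',
  dy/dx = -(2x/49)/(2y/9) = -9x/(49y)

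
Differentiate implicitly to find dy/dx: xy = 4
Differentiate both sides with respect to x, treating y as y(x). By the chain rule, any term containing y contributes a factor of y' = dy/dx when we differentiate it.

Move every term to one side and write the relation as F(x, y) = 0. Term by term,
  d/dx[xy] = x·y' + y
  d/dx[-4] = 0

The pieces without y' make up ∂F/∂x and the coefficient of y' is ∂F/∂y:
  ∂F/∂x = y,
  ∂F/∂y = x.

Since d/dx[F] = ∂F/∂x + (∂F/∂y)·y' = 0, solve for y':
  (∂F/∂y)·y' = -∂F/∂x
  dy/dx = -(∂F/∂x)/(∂F/∂y) = -(y)/(x) = -y/x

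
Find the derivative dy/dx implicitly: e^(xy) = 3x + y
Differentiate both sides with respect to x, treating y as y(x). By the chain rule, any term containing y contributes a factor of y' = dy/dx when we differentiate it.

Move every term to one side and write the relation as F(x, y) = 0. Term by term,
  d/dx[-3x] = -3
  d/dx[-y] = -y'
  d/dx[e^(xy)] = (x·y' + y)·e^(xy)

The pieces without y' make up ∂F/∂x and the coefficient of y' is ∂F/∂y:
  ∂F/∂x = y·e^(xy) - 3,
  ∂F/∂y = x·e^(xy) - 1.

Since d/dx[F] = ∂F/∂x + (∂F/∂y)·y' = 0, solve for y':
  (∂F/∂y)·y' = -∂F/∂x
  dy/dx = -(∂F/∂x)/(∂F/∂y) = -(y·e^(xy) - 3)/(x·e^(xy) - 1) = (-y·e^(xy) + 3)/(x·e^(xy) - 1)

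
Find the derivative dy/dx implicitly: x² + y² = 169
Take d/dx of both sides. Since y is implicitly a function of x, the chain rule attaches a y' = dy/dx factor whenever we differentiate through y.

Set F(x, y) = (left side) − (right side), so the curve is F = 0. Differentiating each term of F:
  d/dx[x^2] = 2x
  d/dx[y^2] = 2y·y'
  d/dx[-169] = 0

Collecting, the y'-free part is the partial derivative in x and the y' coefficient is the partial derivative in y:
  ∂F/∂x = 2x
  ∂F/∂y = 2y

so d/dx[F(x, y(x))] = ∂F/∂x + (∂F/∂y)·y' = 0. Rearranging,
  dy/dx = -(∂F/∂x)/(∂F/∂y) = -(2x)/(2y) = -x/y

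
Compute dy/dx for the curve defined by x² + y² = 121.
Take d/dx of both sides. Since y is implicitly a function of x, the chain rule attaches a y' = dy/dx factor whenever we differentiate through y.

Set F(x, y) = (left side) − (right side), so the curve is F = 0. Differentiating each term of F:
  d/dx[x^2] = 2x
  d/dx[y^2] = 2y·y'
  d/dx[-121] = 0

Collecting, the y'-free part is the partial derivative in x and the y' coefficient is the partial derivative in y:
  ∂F/∂x = 2x
  ∂F/∂y = 2y

so d/dx[F(x, y(x))] = ∂F/∂x + (∂F/∂y)·y' = 0. Rearranging,
  dy/dx = -(∂F/∂x)/(∂F/∂y) = -(2x)/(2y) = -x/y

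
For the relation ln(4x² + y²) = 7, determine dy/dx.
Differentiate the relation implicitly: treat y = y(x) and apply the chain rule, so every y-derivative picks up a y' = dy/dx factor.

With everything moved to the left-hand side, differentiate term by term:
  d/dx[ln(4x^2 + y^2)] = (8x + 2y·y')/(4x^2 + y^2)
  d/dx[-7] = 0

Separating the contributions that come from x directly and those that come through y:
  without y':      8x/(4x^2 + y^2)
  multiplying y':  2y/(4x^2 + y^2)

so (8x/(4x^2 + y^2)) + (2y/(4x^2 + y^2))·y' = 0, and therefore
  dy/dx = -(8x/(4x^2 + y^2))/(2y/(4x^2 + y^2)) = -4x/y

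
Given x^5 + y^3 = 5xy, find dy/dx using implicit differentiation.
Apply d/dx to both sides, remembering that y depends on x. Each occurrence of y therefore brings in a y' = dy/dx via the chain rule.

With F(x, y) equal to the left-hand side minus the right, differentiate F term by term:
  d/dx[x^5] = 5x^4
  d/dx[-5xy] = -5x·y' - 5y
  d/dx[y^3] = 3y^2·y'
Adding these up, d/dx[F] = 0 becomes
  (5x^4 - 5y) + (-5x + 3y^2)·y' = 0,
so isolating y',
  dy/dx = -(5x^4 - 5y)/(-5x + 3y^2) = 5(x^4 - y)/(5x - 3y^2)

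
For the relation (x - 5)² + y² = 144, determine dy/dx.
Differentiate the relation implicitly: treat y = y(x) and apply the chain rule, so every y-derivative picks up a y' = dy/dx factor.

With everything moved to the left-hand side, differentiate term by term:
  d/dx[y^2] = 2y·y'
  d/dx[(x - 5)^2] = 2x - 10
  d/dx[-144] = 0

Separating the contributions that come from x directly and those that come through y:
  without y':      2x - 10
  multiplying y':  2y

so (2x - 10) + (2y)·y' = 0, and therefore
  dy/dx = -(2x - 10)/(2y) = (5 - x)/y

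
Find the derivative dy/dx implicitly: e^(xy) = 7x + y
Differentiate both sides with respect to x, treating y as y(x). By the chain rule, any term containing y contributes a factor of y' = dy/dx when we differentiate it.

Move every term to one side and write the relation as F(x, y) = 0. Term by term,
  d/dx[-7x] = -7
  d/dx[-y] = -y'
  d/dx[e^(xy)] = (x·y' + y)·e^(xy)

The pieces without y' make up ∂F/∂x and the coefficient of y' is ∂F/∂y:
  ∂F/∂x = y·e^(xy) - 7,
  ∂F/∂y = x·e^(xy) - 1.

Since d/dx[F] = ∂F/∂x + (∂F/∂y)·y' = 0, solve for y':
  (∂F/∂y)·y' = -∂F/∂x
  dy/dx = -(∂F/∂x)/(∂F/∂y) = -(y·e^(xy) - 7)/(x·e^(xy) - 1) = (-y·e^(xy) + 7)/(x·e^(xy) - 1)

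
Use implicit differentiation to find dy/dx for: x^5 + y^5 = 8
Differentiate the relation implicitly: treat y = y(x) and apply the chain rule, so every y-derivative picks up a y' = dy/dx factor.

With everything moved to the left-hand side, differentiate term by term:
  d/dx[x^5] = 5x^4
  d/dx[y^5] = 5y^4·y'
  d/dx[-8] = 0

Separating the contributions that come from x directly and those that come through y:
  without y':      5x^4
  multiplying y':  5y^4

so (5x^4) + (5y^4)·y' = 0, and therefore
  dy/dx = -(5x^4)/(5y^4) = -x^4/y^4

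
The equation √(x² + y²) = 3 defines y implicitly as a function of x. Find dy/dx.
Take d/dx of both sides. Since y is implicitly a function of x, the chain rule attaches a y' = dy/dx factor whenever we differentiate through y.

Set F(x, y) = (left side) − (right side), so the curve is F = 0. Differentiating each term of F:
  d/dx[√(x^2 + y^2)] = (x + y·y')/√(x^2 + y^2)
  d/dx[-3] = 0

Collecting, the y'-free part is the partial derivative in x and the y' coefficient is the partial derivative in y:
  ∂F/∂x = x/√(x^2 + y^2)
  ∂F/∂y = y/√(x^2 + y^2)

so d/dx[F(x, y(x))] = ∂F/∂x + (∂F/∂y)·y' = 0. Rearranging,
  dy/dx = -(∂F/∂x)/(∂F/∂y) = -(x/√(x^2 + y^2))/(y/√(x^2 + y^2)) = -x/y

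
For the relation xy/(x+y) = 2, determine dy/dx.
Differentiate both sides with respect to x, treating y as y(x). By the chain rule, any term containing y contributes a factor of y' = dy/dx when we differentiate it.

Move every term to one side and write the relation as F(x, y) = 0. Term by term,
  d/dx[xy/(x + y)] = xy(-y' - 1)/(x + y)^2 + x·y'/(x + y) + y/(x + y)
  d/dx[-2] = 0

The pieces without y' make up ∂F/∂x and the coefficient of y' is ∂F/∂y:
  ∂F/∂x = -xy/(x + y)^2 + y/(x + y),
  ∂F/∂y = -xy/(x + y)^2 + x/(x + y).

Since d/dx[F] = ∂F/∂x + (∂F/∂y)·y' = 0, solve for y':
  (∂F/∂y)·y' = -∂F/∂x
  dy/dx = -(∂F/∂x)/(∂F/∂y) = -(-xy/(x + y)^2 + y/(x + y))/(-xy/(x + y)^2 + x/(x + y))
        = -(y^2/(x + y)^2)/(x^2/(x + y)^2) = -y^2/x^2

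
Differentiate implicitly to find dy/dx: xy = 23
Take d/dx of both sides. Since y is implicitly a function of x, the chain rule attaches a y' = dy/dx factor whenever we differentiate through y.

Set F(x, y) = (left side) − (right side), so the curve is F = 0. Differentiating each term of F:
  d/dx[xy] = x·y' + y
  d/dx[-23] = 0

Collecting, the y'-free part is the partial derivative in x and the y' coefficient is the partial derivative in y:
  ∂F/∂x = y
  ∂F/∂y = x

so d/dx[F(x, y(x))] = ∂F/∂x + (∂F/∂y)·y' = 0. Rearranging,
  dy/dx = -(∂F/∂x)/(∂F/∂y) = -(y)/(x) = -y/x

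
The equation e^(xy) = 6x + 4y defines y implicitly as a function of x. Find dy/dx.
Take d/dx of both sides. Since y is implicitly a function of x, the chain rule attaches a y' = dy/dx factor whenever we differentiate through y.

Set F(x, y) = (left side) − (right side), so the curve is F = 0. Differentiating each term of F:
  d/dx[-6x] = -6
  d/dx[-4y] = -4·y'
  d/dx[e^(xy)] = (x·y' + y)·e^(xy)

Collecting, the y'-free part is the partial derivative in x and the y' coefficient is the partial derivative in y:
  ∂F/∂x = y·e^(xy) - 6
  ∂F/∂y = x·e^(xy) - 4

so d/dx[F(x, y(x))] = ∂F/∂x + (∂F/∂y)·y' = 0. Rearranging,
  dy/dx = -(∂F/∂x)/(∂F/∂y) = -(y·e^(xy) - 6)/(x·e^(xy) - 4) = (-y·e^(xy) + 6)/(x·e^(xy) - 4)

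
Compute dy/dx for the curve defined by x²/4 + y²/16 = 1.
Take d/dx of both sides. Since y is implicitly a function of x, the chain rule attaches a y' = dy/dx factor whenever we differentiate through y.

Set F(x, y) = (left side) − (right side), so the curve is F = 0. Differentiating each term of F:
  d/dx[x^2/4] = x/2
  d/dx[y^2/16] = y·y'/8
  d/dx[-1] = 0

Collecting, the y'-free part is the partial derivative in x and the y' coefficient is the partial derivative in y:
  ∂F/∂x = x/2
  ∂F/∂y = y/8

so d/dx[F(x, y(x))] = ∂F/∂x + (∂F/∂y)·y' = 0. Rearranging,
  dy/dx = -(∂F/∂x)/(∂F/∂y) = -(x/2)/(y/8) = -4x/y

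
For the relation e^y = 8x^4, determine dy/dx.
Differentiate both sides with respect to x, treating y as y(x). By the chain rule, any term containing y contributes a factor of y' = dy/dx when we differentiate it.

Move every term to one side and write the relation as F(x, y) = 0. Term by term,
  d/dx[-8x^4] = -32x^3
  d/dx[e^(y)] = y'·e^(y)

The pieces without y' make up ∂F/∂x and the coefficient of y' is ∂F/∂y:
  ∂F/∂x = -32x^3,
  ∂F/∂y = e^(y).

Since d/dx[F] = ∂F/∂x + (∂F/∂y)·y' = 0, solve for y':
  (∂F/∂y)·y' = -∂F/∂x
  dy/dx = -(∂F/∂x)/(∂F/∂y) = -(-32x^3)/(e^(y)) = 32x^3e^(-y)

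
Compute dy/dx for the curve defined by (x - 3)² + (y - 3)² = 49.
Apply d/dx to both sides, remembering that y depends on x. Each occurrence of y therefore brings in a y' = dy/dx via the chain rule.

With F(x, y) equal to the left-hand side minus the right, differentiate F term by term:
  d/dx[(x - 3)^2] = 2x - 6
  d/dx[(y - 3)^2] = 2·y'(y - 3)
  d/dx[-49] = 0
Adding these up, d/dx[F] = 0 becomes
  (2x - 6) + (2y - 6)·y' = 0,
so isolating y',
  dy/dx = -(2x - 6)/(2y - 6) = (3 - x)/(y - 3)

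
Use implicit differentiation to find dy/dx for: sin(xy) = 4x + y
Take d/dx of both sides. Since y is implicitly a function of x, the chain rule attaches a y' = dy/dx factor whenever we differentiate through y.

Set F(x, y) = (left side) − (right side), so the curve is F = 0. Differentiating each term of F:
  d/dx[-4x] = -4
  d/dx[-y] = -y'
  d/dx[sin(xy)] = (x·y' + y)·cos(xy)

Collecting, the y'-free part is the partial derivative in x and the y' coefficient is the partial derivative in y:
  ∂F/∂x = y·cos(xy) - 4
  ∂F/∂y = x·cos(xy) - 1

so d/dx[F(x, y(x))] = ∂F/∂x + (∂F/∂y)·y' = 0. Rearranging,
  dy/dx = -(∂F/∂x)/(∂F/∂y) = -(y·cos(xy) - 4)/(x·cos(xy) - 1) = (-y·cos(xy) + 4)/(x·cos(xy) - 1)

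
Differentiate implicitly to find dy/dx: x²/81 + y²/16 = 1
Take d/dx of both sides. Since y is implicitly a function of x, the chain rule attaches a y' = dy/dx factor whenever we differentiate through y.

Set F(x, y) = (left side) − (right side), so the curve is F = 0. Differentiating each term of F:
  d/dx[x^2/81] = 2x/81
  d/dx[y^2/16] = y·y'/8
  d/dx[-1] = 0

Collecting, the y'-free part is the partial derivative in x and the y' coefficient is the partial derivative in y:
  ∂F/∂x = 2x/81
  ∂F/∂y = y/8

so d/dx[F(x, y(x))] = ∂F/∂x + (∂F/∂y)·y' = 0. Rearranging,
  dy/dx = -(∂F/∂x)/(∂F/∂y) = -(2x/81)/(y/8) = -16x/(81y)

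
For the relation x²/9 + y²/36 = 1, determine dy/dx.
Differentiate the relation implicitly: treat y = y(x) and apply the chain rule, so every y-derivative picks up a y' = dy/dx factor.

With everything moved to the left-hand side, differentiate term by term:
  d/dx[x^2/9] = 2x/9
  d/dx[y^2/36] = y·y'/18
  d/dx[-1] = 0

Separating the contributions that come from x directly and those that come through y:
  without y':      2x/9
  multiplying y':  y/18

so (2x/9) + (y/18)·y' = 0, and therefore
  dy/dx = -(2x/9)/(y/18) = -4x/y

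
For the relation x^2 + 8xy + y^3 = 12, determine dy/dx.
Differentiate the relation implicitly: treat y = y(x) and apply the chain rule, so every y-derivative picks up a y' = dy/dx factor.

With everything moved to the left-hand side, differentiate term by term:
  d/dx[x^2] = 2x
  d/dx[8xy] = 8x·y' + 8y
  d/dx[y^3] = 3y^2·y'
  d/dx[-12] = 0

Separating the contributions that come from x directly and those that come through y:
  without y':      2x + 8y
  multiplying y':  8x + 3y^2

so (2x + 8y) + (8x + 3y^2)·y' = 0, and therefore
  dy/dx = -(2x + 8y)/(8x + 3y^2) = 2(-x - 4y)/(8x + 3y^2)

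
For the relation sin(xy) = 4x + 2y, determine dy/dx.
Differentiate both sides with respect to x, treating y as y(x). By the chain rule, any term containing y contributes a factor of y' = dy/dx when we differentiate it.

Move every term to one side and write the relation as F(x, y) = 0. Term by term,
  d/dx[-4x] = -4
  d/dx[-2y] = -2·y'
  d/dx[sin(xy)] = (x·y' + y)·cos(xy)

The pieces without y' make up ∂F/∂x and the coefficient of y' is ∂F/∂y:
  ∂F/∂x = y·cos(xy) - 4,
  ∂F/∂y = x·cos(xy) - 2.

Since d/dx[F] = ∂F/∂x + (∂F/∂y)·y' = 0, solve for y':
  (∂F/∂y)·y' = -∂F/∂x
  dy/dx = -(∂F/∂x)/(∂F/∂y) = -(y·cos(xy) - 4)/(x·cos(xy) - 2) = (-y·cos(xy) + 4)/(x·cos(xy) - 2)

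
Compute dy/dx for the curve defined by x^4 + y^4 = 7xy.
Take d/dx of both sides. Since y is implicitly a function of x, the chain rule attaches a y' = dy/dx factor whenever we differentiate through y.

Set F(x, y) = (left side) − (right side), so the curve is F = 0. Differentiating each term of F:
  d/dx[x^4] = 4x^3
  d/dx[-7xy] = -7x·y' - 7y
  d/dx[y^4] = 4y^3·y'

Collecting, the y'-free part is the partial derivative in x and the y' coefficient is the partial derivative in y:
  ∂F/∂x = 4x^3 - 7y
  ∂F/∂y = -7x + 4y^3

so d/dx[F(x, y(x))] = ∂F/∂x + (∂F/∂y)·y' = 0. Rearranging,
  dy/dx = -(∂F/∂x)/(∂F/∂y) = -(4x^3 - 7y)/(-7x + 4y^3) = (4x^3 - 7y)/(7x - 4y^3)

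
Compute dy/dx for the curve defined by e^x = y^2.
Take d/dx of both sides. Since y is implicitly a function of x, the chain rule attaches a y' = dy/dx factor whenever we differentiate through y.

Set F(x, y) = (left side) − (right side), so the curve is F = 0. Differentiating each term of F:
  d/dx[-y^2] = -2y·y'
  d/dx[e^(x)] = e^(x)

Collecting, the y'-free part is the partial derivative in x and the y' coefficient is the partial derivative in y:
  ∂F/∂x = e^(x)
  ∂F/∂y = -2y

so d/dx[F(x, y(x))] = ∂F/∂x + (∂F/∂y)·y' = 0. Rearranging,
  dy/dx = -(∂F/∂x)/(∂F/∂y) = -(e^(x))/(-2y) = e^(x)/(2y)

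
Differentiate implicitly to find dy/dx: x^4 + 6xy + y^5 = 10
Differentiate the relation implicitly: treat y = y(x) and apply the chain rule, so every y-derivative picks up a y' = dy/dx factor.

With everything moved to the left-hand side, differentiate term by term:
  d/dx[x^4] = 4x^3
  d/dx[6xy] = 6x·y' + 6y
  d/dx[y^5] = 5y^4·y'
  d/dx[-10] = 0

Separating the contributions that come from x directly and those that come through y:
  without y':      4x^3 + 6y
  multiplying y':  6x + 5y^4

so (4x^3 + 6y) + (6x + 5y^4)·y' = 0, and therefore
  dy/dx = -(4x^3 + 6y)/(6x + 5y^4) = 2(-2x^3 - 3y)/(6x + 5y^4)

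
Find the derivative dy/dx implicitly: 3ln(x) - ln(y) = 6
Take d/dx of both sides. Since y is implicitly a function of x, the chain rule attaches a y' = dy/dx factor whenever we differentiate through y.

Set F(x, y) = (left side) − (right side), so the curve is F = 0. Differentiating each term of F:
  d/dx[3ln(x)] = 3/x
  d/dx[-ln(y)] = -y'/y
  d/dx[-6] = 0

Collecting, the y'-free part is the partial derivative in x and the y' coefficient is the partial derivative in y:
  ∂F/∂x = 3/x
  ∂F/∂y = -1/y

so d/dx[F(x, y(x))] = ∂F/∂x + (∂F/∂y)·y' = 0. Rearranging,
  dy/dx = -(∂F/∂x)/(∂F/∂y) = -(3/x)/(-1/y) = 3y/x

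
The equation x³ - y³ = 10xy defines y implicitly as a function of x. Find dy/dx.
Take d/dx of both sides. Since y is implicitly a function of x, the chain rule attaches a y' = dy/dx factor whenever we differentiate through y.

Set F(x, y) = (left side) − (right side), so the curve is F = 0. Differentiating each term of F:
  d/dx[x^3] = 3x^2
  d/dx[-10xy] = -10x·y' - 10y
  d/dx[-y^3] = -3y^2·y'

Collecting, the y'-free part is the partial derivative in x and the y' coefficient is the partial derivative in y:
  ∂F/∂x = 3x^2 - 10y
  ∂F/∂y = -10x - 3y^2

so d/dx[F(x, y(x))] = ∂F/∂x + (∂F/∂y)·y' = 0. Rearranging,
  dy/dx = -(∂F/∂x)/(∂F/∂y) = -(3x^2 - 10y)/(-10x - 3y^2) = (3x^2 - 10y)/(10x + 3y^2)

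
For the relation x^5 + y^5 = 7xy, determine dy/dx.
Differentiate the relation implicitly: treat y = y(x) and apply the chain rule, so every y-derivative picks up a y' = dy/dx factor.

With everything moved to the left-hand side, differentiate term by term:
  d/dx[x^5] = 5x^4
  d/dx[-7xy] = -7x·y' - 7y
  d/dx[y^5] = 5y^4·y'

Separating the contributions that come from x directly and those that come through y:
  without y':      5x^4 - 7y
  multiplying y':  -7x + 5y^4

so (5x^4 - 7y) + (-7x + 5y^4)·y' = 0, and therefore
  dy/dx = -(5x^4 - 7y)/(-7x + 5y^4) = (5x^4 - 7y)/(7x - 5y^4)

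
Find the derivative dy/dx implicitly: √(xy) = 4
Apply d/dx to both sides, remembering that y depends on x. Each occurrence of y therefore brings in a y' = dy/dx via the chain rule.

With F(x, y) equal to the left-hand side minus the right, differentiate F term by term:
  d/dx[√(xy)] = √(xy)(x·y'/2 + y/2)/(xy)
  d/dx[-4] = 0
Adding these up, d/dx[F] = 0 becomes
  (√(xy)/(2x)) + (√(xy)/(2y))·y' = 0,
so isolating y',
  dy/dx = -(√(xy)/(2x))/(√(xy)/(2y)) = -y/x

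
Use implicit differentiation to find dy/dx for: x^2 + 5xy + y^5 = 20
Differentiate the relation implicitly: treat y = y(x) and apply the chain rule, so every y-derivative picks up a y' = dy/dx factor.

With everything moved to the left-hand side, differentiate term by term:
  d/dx[x^2] = 2x
  d/dx[5xy] = 5x·y' + 5y
  d/dx[y^5] = 5y^4·y'
  d/dx[-20] = 0

Separating the contributions that come from x directly and those that come through y:
  without y':      2x + 5y
  multiplying y':  5x + 5y^4

so (2x + 5y) + (5x + 5y^4)·y' = 0, and therefore
  dy/dx = -(2x + 5y)/(5x + 5y^4) = (-2x/5 - y)/(x + y^4)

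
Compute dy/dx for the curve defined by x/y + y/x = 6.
Take d/dx of both sides. Since y is implicitly a function of x, the chain rule attaches a y' = dy/dx factor whenever we differentiate through y.

Set F(x, y) = (left side) − (right side), so the curve is F = 0. Differentiating each term of F:
  d/dx[x/y] = -x·y'/y^2 + 1/y
  d/dx[y/x] = y'/x - y/x^2
  d/dx[-6] = 0

Collecting, the y'-free part is the partial derivative in x and the y' coefficient is the partial derivative in y:
  ∂F/∂x = 1/y - y/x^2
  ∂F/∂y = -x/y^2 + 1/x

so d/dx[F(x, y(x))] = ∂F/∂x + (∂F/∂y)·y' = 0. Rearranging,
  dy/dx = -(∂F/∂x)/(∂F/∂y) = -(1/y - y/x^2)/(-x/y^2 + 1/x)
        = -((x - y)(x + y)/(x^2y))/(-(x - y)(x + y)/(xy^2)) = y/x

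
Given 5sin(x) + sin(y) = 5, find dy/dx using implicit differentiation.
Take d/dx of both sides. Since y is implicitly a function of x, the chain rule attaches a y' = dy/dx factor whenever we differentiate through y.

Set F(x, y) = (left side) − (right side), so the curve is F = 0. Differentiating each term of F:
  d/dx[5sin(x)] = 5cos(x)
  d/dx[sin(y)] = y'·cos(y)
  d/dx[-5] = 0

Collecting, the y'-free part is the partial derivative in x and the y' coefficient is the partial derivative in y:
  ∂F/∂x = 5cos(x)
  ∂F/∂y = cos(y)

so d/dx[F(x, y(x))] = ∂F/∂x + (∂F/∂y)·y' = 0. Rearranging,
  dy/dx = -(∂F/∂x)/(∂F/∂y) = -(5cos(x))/(cos(y)) = -5cos(x)/cos(y)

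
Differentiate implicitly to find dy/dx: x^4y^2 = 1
Differentiate the relation implicitly: treat y = y(x) and apply the chain rule, so every y-derivative picks up a y' = dy/dx factor.

With everything moved to the left-hand side, differentiate term by term:
  d/dx[x^4y^2] = 2x^4y·y' + 4x^3y^2
  d/dx[-1] = 0

Separating the contributions that come from x directly and those that come through y:
  without y':      4x^3y^2
  multiplying y':  2x^4y

so (4x^3y^2) + (2x^4y)·y' = 0, and therefore
  dy/dx = -(4x^3y^2)/(2x^4y) = -2y/x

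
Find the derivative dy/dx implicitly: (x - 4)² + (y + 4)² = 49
Differentiate the relation implicitly: treat y = y(x) and apply the chain rule, so every y-derivative picks up a y' = dy/dx factor.

With everything moved to the left-hand side, differentiate term by term:
  d/dx[(x - 4)^2] = 2x - 8
  d/dx[(y + 4)^2] = 2·y'(y + 4)
  d/dx[-49] = 0

Separating the contributions that come from x directly and those that come through y:
  without y':      2x - 8
  multiplying y':  2y + 8

so (2x - 8) + (2y + 8)·y' = 0, and therefore
  dy/dx = -(2x - 8)/(2y + 8) = (4 - x)/(y + 4)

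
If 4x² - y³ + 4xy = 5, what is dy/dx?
Take d/dx of both sides. Since y is implicitly a function of x, the chain rule attaches a y' = dy/dx factor whenever we differentiate through y.

Set F(x, y) = (left side) − (right side), so the curve is F = 0. Differentiating each term of F:
  d/dx[4x^2] = 8x
  d/dx[4xy] = 4x·y' + 4y
  d/dx[-y^3] = -3y^2·y'
  d/dx[-5] = 0

Collecting, the y'-free part is the partial derivative in x and the y' coefficient is the partial derivative in y:
  ∂F/∂x = 8x + 4y
  ∂F/∂y = 4x - 3y^2

so d/dx[F(x, y(x))] = ∂F/∂x + (∂F/∂y)·y' = 0. Rearranging,
  dy/dx = -(∂F/∂x)/(∂F/∂y) = -(8x + 4y)/(4x - 3y^2) = 4(-2x - y)/(4x - 3y^2)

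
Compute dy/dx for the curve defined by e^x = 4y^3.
Differentiate the relation implicitly: treat y = y(x) and apply the chain rule, so every y-derivative picks up a y' = dy/dx factor.

With everything moved to the left-hand side, differentiate term by term:
  d/dx[-4y^3] = -12y^2·y'
  d/dx[e^(x)] = e^(x)

Separating the contributions that come from x directly and those that come through y:
  without y':      e^(x)
  multiplying y':  -12y^2

so (e^(x)) + (-12y^2)·y' = 0, and therefore
  dy/dx = -(e^(x))/(-12y^2) = e^(x)/(12y^2)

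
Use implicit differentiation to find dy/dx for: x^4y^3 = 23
Differentiate both sides with respect to x, treating y as y(x). By the chain rule, any term containing y contributes a factor of y' = dy/dx when we differentiate it.

Move every term to one side and write the relation as F(x, y) = 0. Term by term,
  d/dx[x^4y^3] = 3x^4y^2·y' + 4x^3y^3
  d/dx[-23] = 0

The pieces without y' make up ∂F/∂x and the coefficient of y' is ∂F/∂y:
  ∂F/∂x = 4x^3y^3,
  ∂F/∂y = 3x^4y^2.

Since d/dx[F] = ∂F/∂x + (∂F/∂y)·y' = 0, solve for y':
  (∂F/∂y)·y' = -∂F/∂x
  dy/dx = -(∂F/∂x)/(∂F/∂y) = -(4x^3y^3)/(3x^4y^2) = -4y/(3x)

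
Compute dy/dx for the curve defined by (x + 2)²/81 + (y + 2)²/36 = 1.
Take d/dx of both sides. Since y is implicitly a function of x, the chain rule attaches a y' = dy/dx factor whenever we differentiate through y.

Set F(x, y) = (left side) − (right side), so the curve is F = 0. Differentiating each term of F:
  d/dx[(x + 2)^2/81] = 2x/81 + 4/81
  d/dx[(y + 2)^2/36] = y'(y + 2)/18
  d/dx[-1] = 0

Collecting, the y'-free part is the partial derivative in x and the y' coefficient is the partial derivative in y:
  ∂F/∂x = 2x/81 + 4/81
  ∂F/∂y = y/18 + 1/9

so d/dx[F(x, y(x))] = ∂F/∂x + (∂F/∂y)·y' = 0. Rearranging,
  dy/dx = -(∂F/∂x)/(∂F/∂y) = -(2x/81 + 4/81)/(y/18 + 1/9)
        = -(2(x + 2)/81)/((y + 2)/18) = 4(-x - 2)/(9(y + 2))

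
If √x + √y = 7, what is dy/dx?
Take d/dx of both sides. Since y is implicitly a function of x, the chain rule attaches a y' = dy/dx factor whenever we differentiate through y.

Set F(x, y) = (left side) − (right side), so the curve is F = 0. Differentiating each term of F:
  d/dx[√(x)] = 1/(2√(x))
  d/dx[√(y)] = y'/(2√(y))
  d/dx[-7] = 0

Collecting, the y'-free part is the partial derivative in x and the y' coefficient is the partial derivative in y:
  ∂F/∂x = 1/(2√(x))
  ∂F/∂y = 1/(2√(y))

so d/dx[F(x, y(x))] = ∂F/∂x + (∂F/∂y)·y' = 0. Rearranging,
  dy/dx = -(∂F/∂x)/(∂F/∂y) = -(1/(2√(x)))/(1/(2√(y))) = -√(y)/√(x)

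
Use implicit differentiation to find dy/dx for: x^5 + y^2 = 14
Apply d/dx to both sides, remembering that y depends on x. Each occurrence of y therefore brings in a y' = dy/dx via the chain rule.

With F(x, y) equal to the left-hand side minus the right, differentiate F term by term:
  d/dx[x^5] = 5x^4
  d/dx[y^2] = 2y·y'
  d/dx[-14] = 0
Adding these up, d/dx[F] = 0 becomes
  (5x^4) + (2y)·y' = 0,
so isolating y',
  dy/dx = -(5x^4)/(2y) = -5x^4/(2y)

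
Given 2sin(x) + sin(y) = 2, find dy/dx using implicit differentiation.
Take d/dx of both sides. Since y is implicitly a function of x, the chain rule attaches a y' = dy/dx factor whenever we differentiate through y.

Set F(x, y) = (left side) − (right side), so the curve is F = 0. Differentiating each term of F:
  d/dx[2sin(x)] = 2cos(x)
  d/dx[sin(y)] = y'·cos(y)
  d/dx[-2] = 0

Collecting, the y'-free part is the partial derivative in x and the y' coefficient is the partial derivative in y:
  ∂F/∂x = 2cos(x)
  ∂F/∂y = cos(y)

so d/dx[F(x, y(x))] = ∂F/∂x + (∂F/∂y)·y' = 0. Rearranging,
  dy/dx = -(∂F/∂x)/(∂F/∂y) = -(2cos(x))/(cos(y)) = -2cos(x)/cos(y)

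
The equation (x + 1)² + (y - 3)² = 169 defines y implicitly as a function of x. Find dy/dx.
Apply d/dx to both sides, remembering that y depends on x. Each occurrence of y therefore brings in a y' = dy/dx via the chain rule.

With F(x, y) equal to the left-hand side minus the right, differentiate F term by term:
  d/dx[(x + 1)^2] = 2x + 2
  d/dx[(y - 3)^2] = 2·y'(y - 3)
  d/dx[-169] = 0
Adding these up, d/dx[F] = 0 becomes
  (2x + 2) + (2y - 6)·y' = 0,
so isolating y',
  dy/dx = -(2x + 2)/(2y - 6) = (-x - 1)/(y - 3)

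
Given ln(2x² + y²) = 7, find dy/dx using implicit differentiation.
Differentiate the relation implicitly: treat y = y(x) and apply the chain rule, so every y-derivative picks up a y' = dy/dx factor.

With everything moved to the left-hand side, differentiate term by term:
  d/dx[ln(2x^2 + y^2)] = (4x + 2y·y')/(2x^2 + y^2)
  d/dx[-7] = 0

Separating the contributions that come from x directly and those that come through y:
  without y':      4x/(2x^2 + y^2)
  multiplying y':  2y/(2x^2 + y^2)

so (4x/(2x^2 + y^2)) + (2y/(2x^2 + y^2))·y' = 0, and therefore
  dy/dx = -(4x/(2x^2 + y^2))/(2y/(2x^2 + y^2)) = -2x/y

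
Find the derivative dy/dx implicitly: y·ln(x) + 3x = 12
Take d/dx of both sides. Since y is implicitly a function of x, the chain rule attaches a y' = dy/dx factor whenever we differentiate through y.

Set F(x, y) = (left side) − (right side), so the curve is F = 0. Differentiating each term of F:
  d/dx[3x] = 3
  d/dx[y·ln(x)] = y'·ln(x) + y/x
  d/dx[-12] = 0

Collecting, the y'-free part is the partial derivative in x and the y' coefficient is the partial derivative in y:
  ∂F/∂x = 3 + y/x
  ∂F/∂y = ln(x)

so d/dx[F(x, y(x))] = ∂F/∂x + (∂F/∂y)·y' = 0. Rearranging,
  dy/dx = -(∂F/∂x)/(∂F/∂y) = -(3 + y/x)/(ln(x))
        = -((3x + y)/x)/(ln(x)) = (-3x - y)/(x·ln(x))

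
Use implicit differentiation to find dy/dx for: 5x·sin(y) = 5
Differentiate both sides with respect to x, treating y as y(x). By the chain rule, any term containing y contributes a factor of y' = dy/dx when we differentiate it.

Move every term to one side and write the relation as F(x, y) = 0. Term by term,
  d/dx[5x·sin(y)] = 5x·y'·cos(y) + 5sin(y)
  d/dx[-5] = 0

The pieces without y' make up ∂F/∂x and the coefficient of y' is ∂F/∂y:
  ∂F/∂x = 5sin(y),
  ∂F/∂y = 5x·cos(y).

Since d/dx[F] = ∂F/∂x + (∂F/∂y)·y' = 0, solve for y':
  (∂F/∂y)·y' = -∂F/∂x
  dy/dx = -(∂F/∂x)/(∂F/∂y) = -(5sin(y))/(5x·cos(y)) = -tan(y)/x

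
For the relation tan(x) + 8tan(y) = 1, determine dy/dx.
Differentiate both sides with respect to x, treating y as y(x). By the chain rule, any term containing y contributes a factor of y' = dy/dx when we differentiate it.

Move every term to one side and write the relation as F(x, y) = 0. Term by term,
  d/dx[tan(x)] = tan(x)^2 + 1
  d/dx[8tan(y)] = 8·y'(tan(y)^2 + 1)
  d/dx[-1] = 0

The pieces without y' make up ∂F/∂x and the coefficient of y' is ∂F/∂y:
  ∂F/∂x = tan(x)^2 + 1,
  ∂F/∂y = 8tan(y)^2 + 8.

Since d/dx[F] = ∂F/∂x + (∂F/∂y)·y' = 0, solve for y':
  (∂F/∂y)·y' = -∂F/∂x
  dy/dx = -(∂F/∂x)/(∂F/∂y) = -(tan(x)^2 + 1)/(8tan(y)^2 + 8) = -cos(y)^2/(8cos(x)^2)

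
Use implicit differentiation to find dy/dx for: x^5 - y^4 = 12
Take d/dx of both sides. Since y is implicitly a function of x, the chain rule attaches a y' = dy/dx factor whenever we differentiate through y.

Set F(x, y) = (left side) − (right side), so the curve is F = 0. Differentiating each term of F:
  d/dx[x^5] = 5x^4
  d/dx[-y^4] = -4y^3·y'
  d/dx[-12] = 0

Collecting, the y'-free part is the partial derivative in x and the y' coefficient is the partial derivative in y:
  ∂F/∂x = 5x^4
  ∂F/∂y = -4y^3

so d/dx[F(x, y(x))] = ∂F/∂x + (∂F/∂y)·y' = 0. Rearranging,
  dy/dx = -(∂F/∂x)/(∂F/∂y) = -(5x^4)/(-4y^3) = 5x^4/(4y^3)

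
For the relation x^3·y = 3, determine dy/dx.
Apply d/dx to both sides, remembering that y depends on x. Each occurrence of y therefore brings in a y' = dy/dx via the chain rule.

With F(x, y) equal to the left-hand side minus the right, differentiate F term by term:
  d/dx[x^3y] = x^3·y' + 3x^2y
  d/dx[-3] = 0
Adding these up, d/dx[F] = 0 becomes
  (3x^2y) + (x^3)·y' = 0,
so isolating y',
  dy/dx = -(3x^2y)/(x^3) = -3y/x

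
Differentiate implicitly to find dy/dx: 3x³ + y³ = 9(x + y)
Apply d/dx to both sides, remembering that y depends on x. Each occurrence of y therefore brings in a y' = dy/dx via the chain rule.

With F(x, y) equal to the left-hand side minus the right, differentiate F term by term:
  d/dx[3x^3] = 9x^2
  d/dx[-9x] = -9
  d/dx[y^3] = 3y^2·y'
  d/dx[-9y] = -9·y'
Adding these up, d/dx[F] = 0 becomes
  (9x^2 - 9) + (3y^2 - 9)·y' = 0,
so isolating y',
  dy/dx = -(9x^2 - 9)/(3y^2 - 9) = 3(1 - x^2)/(y^2 - 3)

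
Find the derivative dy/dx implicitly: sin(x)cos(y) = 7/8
Differentiate both sides with respect to x, treating y as y(x). By the chain rule, any term containing y contributes a factor of y' = dy/dx when we differentiate it.

Move every term to one side and write the relation as F(x, y) = 0. Term by term,
  d/dx[sin(x)·cos(y)] = -y'·sin(x)·sin(y) + cos(x)·cos(y)
  d/dx[-7/8] = 0

The pieces without y' make up ∂F/∂x and the coefficient of y' is ∂F/∂y:
  ∂F/∂x = cos(x)·cos(y),
  ∂F/∂y = -sin(x)·sin(y).

Since d/dx[F] = ∂F/∂x + (∂F/∂y)·y' = 0, solve for y':
  (∂F/∂y)·y' = -∂F/∂x
  dy/dx = -(∂F/∂x)/(∂F/∂y) = -(cos(x)·cos(y))/(-sin(x)·sin(y)) = 1/(tan(x)·tan(y))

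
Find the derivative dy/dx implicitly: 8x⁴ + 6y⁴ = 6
Differentiate both sides with respect to x, treating y as y(x). By the chain rule, any term containing y contributes a factor of y' = dy/dx when we differentiate it.

Move every term to one side and write the relation as F(x, y) = 0. Term by term,
  d/dx[8x^4] = 32x^3
  d/dx[6y^4] = 24y^3·y'
  d/dx[-6] = 0

The pieces without y' make up ∂F/∂x and the coefficient of y' is ∂F/∂y:
  ∂F/∂x = 32x^3,
  ∂F/∂y = 24y^3.

Since d/dx[F] = ∂F/∂x + (∂F/∂y)·y' = 0, solve for y':
  (∂F/∂y)·y' = -∂F/∂x
  dy/dx = -(∂F/∂x)/(∂F/∂y) = -(32x^3)/(24y^3) = -4x^3/(3y^3)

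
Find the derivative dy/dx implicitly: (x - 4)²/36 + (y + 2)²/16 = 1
Apply d/dx to both sides, remembering that y depends on x. Each occurrence of y therefore brings in a y' = dy/dx via the chain rule.

With F(x, y) equal to the left-hand side minus the right, differentiate F term by term:
  d/dx[(x - 4)^2/36] = x/18 - 2/9
  d/dx[(y + 2)^2/16] = y'(y + 2)/8
  d/dx[-1] = 0
Adding these up, d/dx[F] = 0 becomes
  (x/18 - 2/9) + (y/8 + 1/4)·y' = 0,
so isolating y',
  dy/dx = -(x/18 - 2/9)/(y/8 + 1/4)
        = -((x - 4)/18)/((y + 2)/8) = 4(4 - x)/(9(y + 2))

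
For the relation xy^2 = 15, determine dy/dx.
Differentiate both sides with respect to x, treating y as y(x). By the chain rule, any term containing y contributes a factor of y' = dy/dx when we differentiate it.

Move every term to one side and write the relation as F(x, y) = 0. Term by term,
  d/dx[xy^2] = 2xy·y' + y^2
  d/dx[-15] = 0

The pieces without y' make up ∂F/∂x and the coefficient of y' is ∂F/∂y:
  ∂F/∂x = y^2,
  ∂F/∂y = 2xy.

Since d/dx[F] = ∂F/∂x + (∂F/∂y)·y' = 0, solve for y':
  (∂F/∂y)·y' = -∂F/∂x
  dy/dx = -(∂F/∂x)/(∂F/∂y) = -(y^2)/(2xy) = -y/(2x)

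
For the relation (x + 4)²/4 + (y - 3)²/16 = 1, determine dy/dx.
Differentiate the relation implicitly: treat y = y(x) and apply the chain rule, so every y-derivative picks up a y' = dy/dx factor.

With everything moved to the left-hand side, differentiate term by term:
  d/dx[(x + 4)^2/4] = x/2 + 2
  d/dx[(y - 3)^2/16] = y'(y - 3)/8
  d/dx[-1] = 0

Separating the contributions that come from x directly and those that come through y:
  without y':      x/2 + 2
  multiplying y':  y/8 - 3/8

so (x/2 + 2) + (y/8 - 3/8)·y' = 0, and therefore
  dy/dx = -(x/2 + 2)/(y/8 - 3/8)
        = -((x + 4)/2)/((y - 3)/8) = 4(-x - 4)/(y - 3)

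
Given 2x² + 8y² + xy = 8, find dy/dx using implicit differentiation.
Take d/dx of both sides. Since y is implicitly a function of x, the chain rule attaches a y' = dy/dx factor whenever we differentiate through y.

Set F(x, y) = (left side) − (right side), so the curve is F = 0. Differentiating each term of F:
  d/dx[2x^2] = 4x
  d/dx[xy] = x·y' + y
  d/dx[8y^2] = 16y·y'
  d/dx[-8] = 0

Collecting, the y'-free part is the partial derivative in x and the y' coefficient is the partial derivative in y:
  ∂F/∂x = 4x + y
  ∂F/∂y = x + 16y

so d/dx[F(x, y(x))] = ∂F/∂x + (∂F/∂y)·y' = 0. Rearranging,
  dy/dx = -(∂F/∂x)/(∂F/∂y) = -(4x + y)/(x + 16y) = (-4x - y)/(x + 16y)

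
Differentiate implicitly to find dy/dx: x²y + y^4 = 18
Take d/dx of both sides. Since y is implicitly a function of x, the chain rule attaches a y' = dy/dx factor whenever we differentiate through y.

Set F(x, y) = (left side) − (right side), so the curve is F = 0. Differentiating each term of F:
  d/dx[x^2y] = x^2·y' + 2xy
  d/dx[y^4] = 4y^3·y'
  d/dx[-18] = 0

Collecting, the y'-free part is the partial derivative in x and the y' coefficient is the partial derivative in y:
  ∂F/∂x = 2xy
  ∂F/∂y = x^2 + 4y^3

so d/dx[F(x, y(x))] = ∂F/∂x + (∂F/∂y)·y' = 0. Rearranging,
  dy/dx = -(∂F/∂x)/(∂F/∂y) = -(2xy)/(x^2 + 4y^3) = -2xy/(x^2 + 4y^3)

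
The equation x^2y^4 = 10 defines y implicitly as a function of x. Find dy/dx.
Take d/dx of both sides. Since y is implicitly a function of x, the chain rule attaches a y' = dy/dx factor whenever we differentiate through y.

Set F(x, y) = (left side) − (right side), so the curve is F = 0. Differentiating each term of F:
  d/dx[x^2y^4] = 4x^2y^3·y' + 2xy^4
  d/dx[-10] = 0

Collecting, the y'-free part is the partial derivative in x and the y' coefficient is the partial derivative in y:
  ∂F/∂x = 2xy^4
  ∂F/∂y = 4x^2y^3

so d/dx[F(x, y(x))] = ∂F/∂x + (∂F/∂y)·y' = 0. Rearranging,
  dy/dx = -(∂F/∂x)/(∂F/∂y) = -(2xy^4)/(4x^2y^3) = -y/(2x)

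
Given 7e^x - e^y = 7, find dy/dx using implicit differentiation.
Differentiate both sides with respect to x, treating y as y(x). By the chain rule, any term containing y contributes a factor of y' = dy/dx when we differentiate it.

Move every term to one side and write the relation as F(x, y) = 0. Term by term,
  d/dx[7e^(x)] = 7e^(x)
  d/dx[-e^(y)] = -y'·e^(y)
  d/dx[-7] = 0

The pieces without y' make up ∂F/∂x and the coefficient of y' is ∂F/∂y:
  ∂F/∂x = 7e^(x),
  ∂F/∂y = -e^(y).

Since d/dx[F] = ∂F/∂x + (∂F/∂y)·y' = 0, solve for y':
  (∂F/∂y)·y' = -∂F/∂x
  dy/dx = -(∂F/∂x)/(∂F/∂y) = -(7e^(x))/(-e^(y)) = 7e^(x - y)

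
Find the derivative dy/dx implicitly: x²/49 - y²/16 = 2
Differentiate both sides with respect to x, treating y as y(x). By the chain rule, any term containing y contributes a factor of y' = dy/dx when we differentiate it.

Move every term to one side and write the relation as F(x, y) = 0. Term by term,
  d/dx[x^2/49] = 2x/49
  d/dx[-y^2/16] = -y·y'/8
  d/dx[-2] = 0

The pieces without y' make up ∂F/∂x and the coefficient of y' is ∂F/∂y:
  ∂F/∂x = 2x/49,
  ∂F/∂y = -y/8.

Since d/dx[F] = ∂F/∂x + (∂F/∂y)·y' = 0, solve for y':
  (∂F/∂y)·y' = -∂F/∂x
  dy/dx = -(∂F/∂x)/(∂F/∂y) = -(2x/49)/(-y/8) = 16x/(49y)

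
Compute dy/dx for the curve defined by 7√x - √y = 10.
Differentiate both sides with respect to x, treating y as y(x). By the chain rule, any term containing y contributes a factor of y' = dy/dx when we differentiate it.

Move every term to one side and write the relation as F(x, y) = 0. Term by term,
  d/dx[7√(x)] = 7/(2√(x))
  d/dx[-√(y)] = -y'/(2√(y))
  d/dx[-10] = 0

The pieces without y' make up ∂F/∂x and the coefficient of y' is ∂F/∂y:
  ∂F/∂x = 7/(2√(x)),
  ∂F/∂y = -1/(2√(y)).

Since d/dx[F] = ∂F/∂x + (∂F/∂y)·y' = 0, solve for y':
  (∂F/∂y)·y' = -∂F/∂x
  dy/dx = -(∂F/∂x)/(∂F/∂y) = -(7/(2√(x)))/(-1/(2√(y))) = 7√(y)/√(x)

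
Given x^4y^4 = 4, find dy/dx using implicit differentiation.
Differentiate the relation implicitly: treat y = y(x) and apply the chain rule, so every y-derivative picks up a y' = dy/dx factor.

With everything moved to the left-hand side, differentiate term by term:
  d/dx[x^4y^4] = 4x^4y^3·y' + 4x^3y^4
  d/dx[-4] = 0

Separating the contributions that come from x directly and those that come through y:
  without y':      4x^3y^4
  multiplying y':  4x^4y^3

so (4x^3y^4) + (4x^4y^3)·y' = 0, and therefore
  dy/dx = -(4x^3y^4)/(4x^4y^3) = -y/x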